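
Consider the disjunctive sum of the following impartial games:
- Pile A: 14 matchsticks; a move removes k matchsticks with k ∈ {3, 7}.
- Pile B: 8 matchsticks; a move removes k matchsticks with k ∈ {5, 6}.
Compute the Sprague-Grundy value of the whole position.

0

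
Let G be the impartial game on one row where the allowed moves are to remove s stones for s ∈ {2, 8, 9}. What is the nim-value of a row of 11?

0

Build the Grundy sequence with g(k) = mex{g(k−s) : s ∈ {2, 8, 9}, s ≤ k}:
k:     0  1  2  3  4  5  6  7  8  9 10 11
g(k):  0  0  1  1  0  0  1  1  2  2  3  0
So g(11) = 0.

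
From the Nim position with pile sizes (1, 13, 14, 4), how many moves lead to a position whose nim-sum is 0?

In binary:
  0001  (1)
  1101  (13)
  1110  (14)
  0100  (4)
  ----
  0110  (6)
The overall nim-sum is X = 6. A pile of size p has a winning move iff p XOR X < p (reduce it to p XOR X).
  1: 1 XOR 6 = 7 ≥ 1 — no move.
  13: 13 XOR 6 = 11 < 13 — winning move (to 11).
  14: 14 XOR 6 = 8 < 14 — winning move (to 8).
  4: 4 XOR 6 = 2 < 4 — winning move (to 2).
That gives 3 winning moves.

3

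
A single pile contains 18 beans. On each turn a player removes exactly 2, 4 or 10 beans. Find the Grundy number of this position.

Compute g(0), g(1), … for moves {2, 4, 10}:
k:     0  1  2  3  4  5  6  7  8  9 10 11 12 13 14 15 16 17 18
g(k):  0  0  1  1  2  2  0  0  1  1  2  2  0  0  1  1  2  2  0
So g(18) = 0.

0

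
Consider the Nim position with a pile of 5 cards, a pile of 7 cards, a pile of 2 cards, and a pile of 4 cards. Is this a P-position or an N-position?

Compute the nim-sum pairwise:
5 ^ 7 = 2
2 ^ 2 = 0
0 ^ 4 = 4
The nim-sum is 4 ≠ 0, so this is an N-position: the player to move can win.

N-position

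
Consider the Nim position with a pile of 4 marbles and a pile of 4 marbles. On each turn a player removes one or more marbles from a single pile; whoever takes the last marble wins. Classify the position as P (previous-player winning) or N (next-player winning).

P-position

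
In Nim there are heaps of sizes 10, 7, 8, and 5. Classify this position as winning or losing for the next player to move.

Losing position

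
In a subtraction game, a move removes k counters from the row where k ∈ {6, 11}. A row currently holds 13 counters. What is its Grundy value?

2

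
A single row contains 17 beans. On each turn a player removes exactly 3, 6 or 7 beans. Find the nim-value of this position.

2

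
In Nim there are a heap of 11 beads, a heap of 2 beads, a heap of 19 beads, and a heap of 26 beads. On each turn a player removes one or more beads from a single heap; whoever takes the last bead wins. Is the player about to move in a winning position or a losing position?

Write each in binary and XOR column by column:
  01011  (11)
  00010  (2)
  10011  (19)
  11010  (26)
  -----
  00000  (0)
The nim-sum is 0, so this is a P-position: the player to move is in a losing position under optimal play.

Losing position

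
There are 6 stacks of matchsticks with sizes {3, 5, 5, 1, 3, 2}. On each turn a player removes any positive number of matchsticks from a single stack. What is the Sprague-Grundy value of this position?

Compute the nim-sum pairwise:
3 ⊕ 5 = 6
6 ⊕ 5 = 3
3 ⊕ 1 = 2
2 ⊕ 3 = 1
1 ⊕ 2 = 3

3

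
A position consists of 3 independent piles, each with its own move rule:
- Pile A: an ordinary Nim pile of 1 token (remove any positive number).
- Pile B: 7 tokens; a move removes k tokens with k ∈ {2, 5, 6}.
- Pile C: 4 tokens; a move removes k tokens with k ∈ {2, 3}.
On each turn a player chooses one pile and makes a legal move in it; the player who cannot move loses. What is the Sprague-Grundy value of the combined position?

0

Pile A is a plain Nim pile of size 1, so its Grundy value is 1.
For pile B, compute g(0), g(1), … with moves {2, 5, 6}:
k:     0  1  2  3  4  5  6  7
g(k):  0  0  1  1  0  2  1  3
So g(7) = 3.
Grundy values for pile C (subtraction set {2, 3}):
g(0) = mex{} = 0
g(1) = mex{} = 0
g(2) = mex{0} = 1
g(3) = mex{0} = 1
g(4) = mex{0,1} = 2
So g(4) = 2.
The value of a disjunctive sum is the nim-sum of the parts.
Combined value = 1 ⊕ 3 ⊕ 2 = 0.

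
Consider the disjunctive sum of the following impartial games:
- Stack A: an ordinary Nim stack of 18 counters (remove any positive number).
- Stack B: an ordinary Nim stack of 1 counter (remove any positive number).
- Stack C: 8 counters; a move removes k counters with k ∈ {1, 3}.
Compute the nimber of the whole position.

Stack A is a plain Nim stack of size 18, so its Grundy value is 18.
Stack B is a plain Nim stack of size 1, so its Grundy value is 1.
For stack C, compute g(0), g(1), … with moves {1, 3}:
k:     0  1  2  3  4  5  6  7  8
g(k):  0  1  0  1  0  1  0  1  0
So g(8) = 0.
The value of a disjunctive sum is the nim-sum of the parts.
Combined value = 18 XOR 1 XOR 0 = 19.

19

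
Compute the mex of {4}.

0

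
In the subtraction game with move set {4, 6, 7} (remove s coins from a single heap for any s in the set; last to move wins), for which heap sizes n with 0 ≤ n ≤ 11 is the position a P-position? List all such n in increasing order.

Compute g(0), g(1), … for moves {4, 6, 7}:
g(0) = mex{} = 0
g(1) = mex{} = 0
g(2) = mex{} = 0
g(3) = mex{} = 0
g(4) = mex{0} = 1
g(5) = mex{0} = 1
g(6) = mex{0} = 1
g(7) = mex{0} = 1
g(8) = mex{0,1} = 2
g(9) = mex{0,1} = 2
g(10) = mex{0,1} = 2
g(11) = mex{1} = 0
The P-positions (g = 0) in 0..11 are 0, 1, 2, 3, 11.

0, 1, 2, 3, 11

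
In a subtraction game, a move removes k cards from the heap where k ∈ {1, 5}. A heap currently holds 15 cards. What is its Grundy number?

Compute g(0), g(1), … for moves {1, 5}:
k:     0  1  2  3  4  5  6  7  8  9 10 11 12 13 14 15
g(k):  0  1  0  1  0  1  0  1  0  1  0  1  0  1  0  1
So g(15) = 1.

1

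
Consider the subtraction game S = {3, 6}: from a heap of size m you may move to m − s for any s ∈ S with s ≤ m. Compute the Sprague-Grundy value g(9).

0

Build the Grundy sequence with g(k) = mex{g(k−s) : s ∈ {3, 6}, s ≤ k}:
k:     0  1  2  3  4  5  6  7  8  9
g(k):  0  0  0  1  1  1  2  2  2  0
So g(9) = 0.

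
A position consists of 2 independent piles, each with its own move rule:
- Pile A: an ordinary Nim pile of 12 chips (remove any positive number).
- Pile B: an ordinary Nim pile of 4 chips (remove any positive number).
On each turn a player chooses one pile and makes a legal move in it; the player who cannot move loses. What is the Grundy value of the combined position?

8

Pile A is a plain Nim pile of size 12, so its Grundy value is 12.
Pile B is a plain Nim pile of size 4, so its Grundy value is 4.
By the Sprague-Grundy theorem, the Grundy value of a sum of independent games is the XOR of the component values.
Combined value = 12 ⊕ 4 = 8.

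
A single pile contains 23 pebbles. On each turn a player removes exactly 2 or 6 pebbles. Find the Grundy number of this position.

Grundy values for subtraction set {2, 6}:
k:     0  1  2  3  4  5  6  7  8  9 10 11 12 13 14 15 16 17 18 19 20 21 22 23
g(k):  0  0  1  1  0  0  1  1  0  0  1  1  0  0  1  1  0  0  1  1  0  0  1  1
So g(23) = 1.

1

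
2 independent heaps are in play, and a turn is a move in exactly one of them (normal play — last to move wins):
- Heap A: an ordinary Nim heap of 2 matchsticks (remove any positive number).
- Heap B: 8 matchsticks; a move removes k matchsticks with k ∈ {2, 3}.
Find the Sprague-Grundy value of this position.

3

Heap A is a plain Nim heap of size 2, so its Grundy value is 2.
For heap B, compute g(0), g(1), … with moves {2, 3}:
g(0) = mex{} = 0
g(1) = mex{} = 0
g(2) = mex{0} = 1
g(3) = mex{0} = 1
g(4) = mex{0,1} = 2
g(5) = mex{1} = 0
g(6) = mex{1,2} = 0
g(7) = mex{0,2} = 1
g(8) = mex{0} = 1
So g(8) = 1.
By the Sprague-Grundy theorem, the Grundy value of a sum of independent games is the XOR of the component values.
Combined value = 2 ⊕ 1 = 3.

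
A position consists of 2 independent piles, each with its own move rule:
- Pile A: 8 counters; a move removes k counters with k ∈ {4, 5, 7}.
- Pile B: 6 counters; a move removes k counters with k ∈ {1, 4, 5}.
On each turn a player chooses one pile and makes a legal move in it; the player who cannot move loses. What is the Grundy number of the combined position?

0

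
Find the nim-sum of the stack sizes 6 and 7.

1

In binary:
  110  (6)
  111  (7)
  ---
  001  (1)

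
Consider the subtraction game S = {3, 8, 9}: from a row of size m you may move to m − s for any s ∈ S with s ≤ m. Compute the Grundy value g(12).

Build the Grundy sequence with g(k) = mex{g(k−s) : s ∈ {3, 8, 9}, s ≤ k}:
g(0) = mex{} = 0
g(1) = mex{} = 0
g(2) = mex{} = 0
g(3) = mex{0} = 1
g(4) = mex{0} = 1
g(5) = mex{0} = 1
g(6) = mex{1} = 0
g(7) = mex{1} = 0
g(8) = mex{0,1} = 2
g(9) = mex{0} = 1
g(10) = mex{0} = 1
g(11) = mex{0,1,2} = 3
g(12) = mex{1} = 0
So g(12) = 0.

0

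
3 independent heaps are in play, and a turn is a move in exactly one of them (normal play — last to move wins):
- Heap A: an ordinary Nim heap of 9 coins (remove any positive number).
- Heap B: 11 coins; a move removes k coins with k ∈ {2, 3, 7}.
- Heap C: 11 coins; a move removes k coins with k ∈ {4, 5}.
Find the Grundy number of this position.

Heap A is a plain Nim heap of size 9, so its Grundy value is 9.
Build the Grundy sequence for heap B with g(k) = mex{g(k−s) : s ∈ {2, 3, 7}, s ≤ k}:
k:     0  1  2  3  4  5  6  7  8  9 10 11
g(k):  0  0  1  1  2  0  0  1  1  2  0  0
So g(11) = 0.
For heap C, compute g(0), g(1), … with moves {4, 5}:
g(0) = mex{} = 0
g(1) = mex{} = 0
g(2) = mex{} = 0
g(3) = mex{} = 0
g(4) = mex{0} = 1
g(5) = mex{0} = 1
g(6) = mex{0} = 1
g(7) = mex{0} = 1
g(8) = mex{0,1} = 2
g(9) = mex{1} = 0
g(10) = mex{1} = 0
g(11) = mex{1} = 0
So g(11) = 0.
By the Sprague-Grundy theorem, the Grundy value of a sum of independent games is the XOR of the component values.
Combined value = 9 ⊕ 0 ⊕ 0 = 9.

9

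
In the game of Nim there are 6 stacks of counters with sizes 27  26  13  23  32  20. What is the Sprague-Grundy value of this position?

47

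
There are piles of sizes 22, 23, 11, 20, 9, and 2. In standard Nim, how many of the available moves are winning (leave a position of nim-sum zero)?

3

Nim-sum: 22 XOR 23 XOR 11 XOR 20 XOR 9 XOR 2 = 21.
The overall nim-sum is X = 21. A pile of size p has a winning move iff p XOR X < p (reduce it to p XOR X).
  22: 22 XOR 21 = 3 < 22 — winning move (to 3).
  23: 23 XOR 21 = 2 < 23 — winning move (to 2).
  11: 11 XOR 21 = 30 ≥ 11 — no move.
  20: 20 XOR 21 = 1 < 20 — winning move (to 1).
  9: 9 XOR 21 = 28 ≥ 9 — no move.
  2: 2 XOR 21 = 23 ≥ 2 — no move.
That gives 3 winning moves.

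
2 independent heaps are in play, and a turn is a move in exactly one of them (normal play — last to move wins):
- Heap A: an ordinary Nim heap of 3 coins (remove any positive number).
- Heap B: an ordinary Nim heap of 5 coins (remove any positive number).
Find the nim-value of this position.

6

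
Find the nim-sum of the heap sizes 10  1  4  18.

In binary:
  01010  (10)
  00001  (1)
  00100  (4)
  10010  (18)
  -----
  11101  (29)

29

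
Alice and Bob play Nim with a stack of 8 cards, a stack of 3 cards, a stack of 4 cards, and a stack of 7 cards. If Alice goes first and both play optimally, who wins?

Compute the nim-sum pairwise:
8 ^ 3 = 11
11 ^ 4 = 15
15 ^ 7 = 8
The nim-sum is 8 ≠ 0, so this is an N-position: the player to move can win; Alice has a winning move.

Alice wins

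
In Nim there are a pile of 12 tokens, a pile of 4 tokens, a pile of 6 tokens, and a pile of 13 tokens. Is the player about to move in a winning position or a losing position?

Winning position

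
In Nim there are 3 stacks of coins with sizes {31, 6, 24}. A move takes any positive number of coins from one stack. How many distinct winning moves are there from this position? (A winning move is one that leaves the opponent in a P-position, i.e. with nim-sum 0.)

1

Nim-sum: 31 XOR 6 XOR 24 = 1.
The overall nim-sum is X = 1. A stack of size p has a winning move iff p XOR X < p (reduce it to p XOR X).
  31: 31 XOR 1 = 30 < 31 — winning move (to 30).
  6: 6 XOR 1 = 7 ≥ 6 — no move.
  24: 24 XOR 1 = 25 ≥ 24 — no move.
That gives 1 winning move.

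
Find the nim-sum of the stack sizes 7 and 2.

5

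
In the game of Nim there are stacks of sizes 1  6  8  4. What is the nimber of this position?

Nim-sum: 1 XOR 6 XOR 8 XOR 4 = 11.

11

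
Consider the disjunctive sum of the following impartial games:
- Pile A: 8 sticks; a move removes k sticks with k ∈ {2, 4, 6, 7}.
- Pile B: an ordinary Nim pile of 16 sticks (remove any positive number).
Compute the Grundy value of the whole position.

For pile A, compute g(0), g(1), … with moves {2, 4, 6, 7}:
k:     0  1  2  3  4  5  6  7  8
g(k):  0  0  1  1  2  2  3  3  4
So g(8) = 4.
Pile B is a plain Nim pile of size 16, so its Grundy value is 16.
By the Sprague-Grundy theorem, the Grundy value of a sum of independent games is the XOR of the component values.
Combined value = 4 XOR 16 = 20.

20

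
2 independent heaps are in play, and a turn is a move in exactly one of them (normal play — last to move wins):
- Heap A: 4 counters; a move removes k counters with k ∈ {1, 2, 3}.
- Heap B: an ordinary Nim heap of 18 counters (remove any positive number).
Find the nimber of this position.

18

For heap A, compute g(0), g(1), … with moves {1, 2, 3}:
k:     0  1  2  3  4
g(k):  0  1  2  3  0
So g(4) = 0.
Heap B is a plain Nim heap of size 18, so its Grundy value is 18.
By the Sprague-Grundy theorem, the Grundy value of a sum of independent games is the XOR of the component values.
Combined value = 0 ⊕ 18 = 18.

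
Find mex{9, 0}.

1

0 is in the set but 1 is not, so the mex is 1.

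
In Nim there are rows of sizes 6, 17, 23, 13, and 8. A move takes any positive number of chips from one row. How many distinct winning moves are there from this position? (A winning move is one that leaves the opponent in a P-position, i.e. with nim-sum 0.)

3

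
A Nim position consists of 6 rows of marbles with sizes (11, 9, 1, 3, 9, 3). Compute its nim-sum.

10

In binary:
  1011  (11)
  1001  (9)
  0001  (1)
  0011  (3)
  1001  (9)
  0011  (3)
  ----
  1010  (10)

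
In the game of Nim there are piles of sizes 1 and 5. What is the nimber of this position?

Compute the nim-sum pairwise:
1 ^ 5 = 4

4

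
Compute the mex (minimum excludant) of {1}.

0

0 is not in the set, so the mex is 0.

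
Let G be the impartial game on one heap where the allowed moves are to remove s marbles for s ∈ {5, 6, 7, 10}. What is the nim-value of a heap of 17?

Build the Grundy sequence with g(k) = mex{g(k−s) : s ∈ {5, 6, 7, 10}, s ≤ k}:
k:     0  1  2  3  4  5  6  7  8  9 10 11 12 13 14 15 16 17
g(k):  0  0  0  0  0  1  1  1  1  1  2  2  2  2  2  0  0  0
So g(17) = 0.

0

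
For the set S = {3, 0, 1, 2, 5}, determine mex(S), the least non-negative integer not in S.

The values 0, 1, 2, 3 are all present; 4 is the first non-negative integer missing from the set.

4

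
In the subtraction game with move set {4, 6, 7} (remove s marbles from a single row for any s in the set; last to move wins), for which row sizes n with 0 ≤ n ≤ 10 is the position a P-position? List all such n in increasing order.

0, 1, 2, 3

Build the Grundy sequence with g(k) = mex{g(k−s) : s ∈ {4, 6, 7}, s ≤ k}:
g(0) = mex{} = 0
g(1) = mex{} = 0
g(2) = mex{} = 0
g(3) = mex{} = 0
g(4) = mex{0} = 1
g(5) = mex{0} = 1
g(6) = mex{0} = 1
g(7) = mex{0} = 1
g(8) = mex{0,1} = 2
g(9) = mex{0,1} = 2
g(10) = mex{0,1} = 2
The P-positions (g = 0) in 0..10 are 0, 1, 2, 3.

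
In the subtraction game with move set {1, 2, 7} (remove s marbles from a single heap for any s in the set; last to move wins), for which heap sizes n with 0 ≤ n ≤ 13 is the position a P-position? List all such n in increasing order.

0, 3, 6, 9, 12

Grundy values for subtraction set {1, 2, 7}:
k:     0  1  2  3  4  5  6  7  8  9 10 11 12 13
g(k):  0  1  2  0  1  2  0  1  2  0  1  2  0  1
The P-positions (g = 0) in 0..13 are 0, 3, 6, 9, 12.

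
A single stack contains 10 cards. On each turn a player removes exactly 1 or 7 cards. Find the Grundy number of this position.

0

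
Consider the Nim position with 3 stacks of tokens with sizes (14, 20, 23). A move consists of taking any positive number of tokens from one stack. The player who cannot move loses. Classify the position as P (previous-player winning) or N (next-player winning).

Compute the nim-sum pairwise:
14 XOR 20 = 26
26 XOR 23 = 13
The nim-sum is 13 ≠ 0, so this is an N-position: the player to move can win.

N-position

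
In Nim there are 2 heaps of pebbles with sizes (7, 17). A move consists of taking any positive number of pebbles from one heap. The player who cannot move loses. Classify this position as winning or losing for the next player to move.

Compute the nim-sum pairwise:
7 XOR 17 = 22
The nim-sum is 22 ≠ 0, so this is an N-position: the player to move can win.

Winning position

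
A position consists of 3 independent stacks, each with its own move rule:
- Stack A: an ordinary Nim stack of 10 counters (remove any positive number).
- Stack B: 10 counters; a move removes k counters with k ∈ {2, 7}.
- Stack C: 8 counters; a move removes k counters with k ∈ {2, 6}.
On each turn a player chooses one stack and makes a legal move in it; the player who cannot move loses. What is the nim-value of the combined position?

10

Stack A is a plain Nim stack of size 10, so its Grundy value is 10.
Build the Grundy sequence for stack B with g(k) = mex{g(k−s) : s ∈ {2, 7}, s ≤ k}:
g(0) = mex{} = 0
g(1) = mex{} = 0
g(2) = mex{0} = 1
g(3) = mex{0} = 1
g(4) = mex{1} = 0
g(5) = mex{1} = 0
g(6) = mex{0} = 1
g(7) = mex{0} = 1
g(8) = mex{0,1} = 2
g(9) = mex{1} = 0
g(10) = mex{1,2} = 0
So g(10) = 0.
Grundy values for stack C (subtraction set {2, 6}):
g(0) = mex{} = 0
g(1) = mex{} = 0
g(2) = mex{0} = 1
g(3) = mex{0} = 1
g(4) = mex{1} = 0
g(5) = mex{1} = 0
g(6) = mex{0} = 1
g(7) = mex{0} = 1
g(8) = mex{1} = 0
So g(8) = 0.
The value of a disjunctive sum is the nim-sum of the parts.
Combined value = 10 XOR 0 XOR 0 = 10.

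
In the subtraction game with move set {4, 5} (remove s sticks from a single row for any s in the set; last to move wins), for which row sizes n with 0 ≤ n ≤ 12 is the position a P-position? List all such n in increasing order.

0, 1, 2, 3, 9, 10, 11, 12

Compute g(0), g(1), … for moves {4, 5}:
g(0) = mex{} = 0
g(1) = mex{} = 0
g(2) = mex{} = 0
g(3) = mex{} = 0
g(4) = mex{0} = 1
g(5) = mex{0} = 1
g(6) = mex{0} = 1
g(7) = mex{0} = 1
g(8) = mex{0,1} = 2
g(9) = mex{1} = 0
g(10) = mex{1} = 0
g(11) = mex{1} = 0
g(12) = mex{1,2} = 0
The P-positions (g = 0) in 0..12 are 0, 1, 2, 3, 9, 10, 11, 12.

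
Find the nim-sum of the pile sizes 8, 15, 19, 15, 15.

Compute the nim-sum pairwise:
8 ⊕ 15 = 7
7 ⊕ 19 = 20
20 ⊕ 15 = 27
27 ⊕ 15 = 20

20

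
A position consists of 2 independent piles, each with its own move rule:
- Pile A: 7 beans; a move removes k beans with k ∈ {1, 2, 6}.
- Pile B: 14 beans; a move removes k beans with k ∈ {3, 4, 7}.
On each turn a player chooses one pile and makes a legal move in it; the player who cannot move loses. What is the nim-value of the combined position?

1

For pile A, compute g(0), g(1), … with moves {1, 2, 6}:
k:     0  1  2  3  4  5  6  7
g(k):  0  1  2  0  1  2  3  0
So g(7) = 0.
For pile B, compute g(0), g(1), … with moves {3, 4, 7}:
k:     0  1  2  3  4  5  6  7  8  9 10 11 12 13 14
g(k):  0  0  0  1  1  1  2  2  2  3  0  0  0  1  1
So g(14) = 1.
By the Sprague-Grundy theorem, the Grundy value of a sum of independent games is the XOR of the component values.
Combined value = 0 XOR 1 = 1.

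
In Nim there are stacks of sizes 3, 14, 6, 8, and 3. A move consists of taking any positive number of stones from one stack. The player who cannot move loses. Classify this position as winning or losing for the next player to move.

Losing position

Nim-sum: 3 ^ 14 ^ 6 ^ 8 ^ 3 = 0.
The nim-sum is 0, so this is a P-position: the player to move is in a losing position under optimal play.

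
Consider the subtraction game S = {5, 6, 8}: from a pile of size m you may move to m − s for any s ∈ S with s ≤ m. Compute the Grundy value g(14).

0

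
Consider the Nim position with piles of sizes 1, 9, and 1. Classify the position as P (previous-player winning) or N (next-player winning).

Write each in binary and XOR column by column:
  0001  (1)
  1001  (9)
  0001  (1)
  ----
  1001  (9)
The nim-sum is 9 ≠ 0, so this is an N-position: the player to move can win.

N-position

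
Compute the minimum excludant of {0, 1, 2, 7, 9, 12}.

3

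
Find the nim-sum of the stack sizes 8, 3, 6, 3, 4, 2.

8

Compute the nim-sum pairwise:
8 XOR 3 = 11
11 XOR 6 = 13
13 XOR 3 = 14
14 XOR 4 = 10
10 XOR 2 = 8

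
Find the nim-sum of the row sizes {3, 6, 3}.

6

Compute the nim-sum pairwise:
3 ⊕ 6 = 5
5 ⊕ 3 = 6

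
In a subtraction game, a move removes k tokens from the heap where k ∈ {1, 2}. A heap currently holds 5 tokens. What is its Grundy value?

2

Build the Grundy sequence with g(k) = mex{g(k−s) : s ∈ {1, 2}, s ≤ k}:
k:     0  1  2  3  4  5
g(k):  0  1  2  0  1  2
So g(5) = 2.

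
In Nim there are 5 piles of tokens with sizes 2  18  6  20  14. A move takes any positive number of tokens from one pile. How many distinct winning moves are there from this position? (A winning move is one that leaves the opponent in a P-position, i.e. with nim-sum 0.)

1

Write each in binary and XOR column by column:
  00010  (2)
  10010  (18)
  00110  (6)
  10100  (20)
  01110  (14)
  -----
  01100  (12)
The overall nim-sum is X = 12. A pile of size p has a winning move iff p XOR X < p (reduce it to p XOR X).
  2: 2 XOR 12 = 14 ≥ 2 — no move.
  18: 18 XOR 12 = 30 ≥ 18 — no move.
  6: 6 XOR 12 = 10 ≥ 6 — no move.
  20: 20 XOR 12 = 24 ≥ 20 — no move.
  14: 14 XOR 12 = 2 < 14 — winning move (to 2).
That gives 1 winning move.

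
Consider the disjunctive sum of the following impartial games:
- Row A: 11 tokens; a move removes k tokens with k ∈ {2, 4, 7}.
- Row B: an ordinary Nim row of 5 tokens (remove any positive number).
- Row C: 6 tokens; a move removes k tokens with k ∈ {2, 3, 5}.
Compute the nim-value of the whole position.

For row A, compute g(0), g(1), … with moves {2, 4, 7}:
k:     0  1  2  3  4  5  6  7  8  9 10 11
g(k):  0  0  1  1  2  2  0  3  1  0  2  1
So g(11) = 1.
Row B is a plain Nim row of size 5, so its Grundy value is 5.
For row C, compute g(0), g(1), … with moves {2, 3, 5}:
g(0) = mex{} = 0
g(1) = mex{} = 0
g(2) = mex{0} = 1
g(3) = mex{0} = 1
g(4) = mex{0,1} = 2
g(5) = mex{0,1} = 2
g(6) = mex{0,1,2} = 3
So g(6) = 3.
The value of a disjunctive sum is the nim-sum of the parts.
Combined value = 1 ⊕ 5 ⊕ 3 = 7.

7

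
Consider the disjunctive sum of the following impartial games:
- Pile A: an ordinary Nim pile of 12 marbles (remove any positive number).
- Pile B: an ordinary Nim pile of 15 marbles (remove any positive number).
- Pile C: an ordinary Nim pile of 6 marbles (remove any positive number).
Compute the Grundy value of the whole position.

Pile A is a plain Nim pile of size 12, so its Grundy value is 12.
Pile B is a plain Nim pile of size 15, so its Grundy value is 15.
Pile C is a plain Nim pile of size 6, so its Grundy value is 6.
The value of a disjunctive sum is the nim-sum of the parts.
Combined value = 12 ⊕ 15 ⊕ 6 = 5.

5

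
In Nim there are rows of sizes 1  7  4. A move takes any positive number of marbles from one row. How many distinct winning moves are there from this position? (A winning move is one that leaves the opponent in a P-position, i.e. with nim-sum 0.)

Nim-sum: 1 ^ 7 ^ 4 = 2.
The overall nim-sum is X = 2. A row of size p has a winning move iff p XOR X < p (reduce it to p XOR X).
  1: 1 XOR 2 = 3 ≥ 1 — no move.
  7: 7 XOR 2 = 5 < 7 — winning move (to 5).
  4: 4 XOR 2 = 6 ≥ 4 — no move.
That gives 1 winning move.

1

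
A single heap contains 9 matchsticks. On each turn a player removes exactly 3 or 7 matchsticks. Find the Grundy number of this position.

1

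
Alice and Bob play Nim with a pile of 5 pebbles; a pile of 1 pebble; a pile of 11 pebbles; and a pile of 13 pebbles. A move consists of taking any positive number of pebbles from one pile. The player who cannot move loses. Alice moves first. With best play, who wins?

Nim-sum: 5 ⊕ 1 ⊕ 11 ⊕ 13 = 2.
The nim-sum is 2 ≠ 0, so this is an N-position: the player to move can win; Alice has a winning move.

Alice wins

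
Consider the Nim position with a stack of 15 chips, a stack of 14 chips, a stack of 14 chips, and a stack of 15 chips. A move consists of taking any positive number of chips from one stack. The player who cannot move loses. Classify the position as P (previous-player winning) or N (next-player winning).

Nim-sum: 15 ⊕ 14 ⊕ 14 ⊕ 15 = 0.
The nim-sum is 0, so this is a P-position: the player to move is in a losing position under optimal play.

P-position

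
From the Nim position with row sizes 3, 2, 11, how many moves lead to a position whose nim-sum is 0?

Write each in binary and XOR column by column:
  0011  (3)
  0010  (2)
  1011  (11)
  ----
  1010  (10)
The overall nim-sum is X = 10. A row of size p has a winning move iff p XOR X < p (reduce it to p XOR X).
  3: 3 XOR 10 = 9 ≥ 3 — no move.
  2: 2 XOR 10 = 8 ≥ 2 — no move.
  11: 11 XOR 10 = 1 < 11 — winning move (to 1).
That gives 1 winning move.

1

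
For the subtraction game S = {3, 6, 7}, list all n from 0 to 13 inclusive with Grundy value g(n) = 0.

0, 1, 2, 10, 11, 12

Compute g(0), g(1), … for moves {3, 6, 7}:
k:     0  1  2  3  4  5  6  7  8  9 10 11 12 13
g(k):  0  0  0  1  1  1  2  2  2  3  0  0  0  1
The P-positions (g = 0) in 0..13 are 0, 1, 2, 10, 11, 12.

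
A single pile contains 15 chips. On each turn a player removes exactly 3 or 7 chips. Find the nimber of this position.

Build the Grundy sequence with g(k) = mex{g(k−s) : s ∈ {3, 7}, s ≤ k}:
k:     0  1  2  3  4  5  6  7  8  9 10 11 12 13 14 15
g(k):  0  0  0  1  1  1  0  2  2  1  0  0  0  1  1  1
So g(15) = 1.

1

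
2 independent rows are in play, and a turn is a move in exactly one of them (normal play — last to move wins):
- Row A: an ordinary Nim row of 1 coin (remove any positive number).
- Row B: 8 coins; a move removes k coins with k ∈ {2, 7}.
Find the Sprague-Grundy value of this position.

3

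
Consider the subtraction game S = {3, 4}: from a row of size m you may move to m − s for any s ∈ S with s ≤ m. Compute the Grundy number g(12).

1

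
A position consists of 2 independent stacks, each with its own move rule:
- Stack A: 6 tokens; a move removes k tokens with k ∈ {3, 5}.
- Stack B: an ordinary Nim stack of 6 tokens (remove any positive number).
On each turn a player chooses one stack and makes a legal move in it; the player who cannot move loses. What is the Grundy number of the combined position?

4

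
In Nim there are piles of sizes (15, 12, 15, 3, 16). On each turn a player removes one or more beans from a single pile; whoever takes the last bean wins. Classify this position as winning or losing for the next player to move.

Winning position

Bitwise XOR of the heap sizes:
  01111  (15)
  01100  (12)
  01111  (15)
  00011  (3)
  10000  (16)
  -----
  11111  (31)
The nim-sum is 31 ≠ 0, so this is an N-position: the player to move can win.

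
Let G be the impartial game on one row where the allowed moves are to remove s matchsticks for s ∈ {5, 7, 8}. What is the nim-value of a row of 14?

0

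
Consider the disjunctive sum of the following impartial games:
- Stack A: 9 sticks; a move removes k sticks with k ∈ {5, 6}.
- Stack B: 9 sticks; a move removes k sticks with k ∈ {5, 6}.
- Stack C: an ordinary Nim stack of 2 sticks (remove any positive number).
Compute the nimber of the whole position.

2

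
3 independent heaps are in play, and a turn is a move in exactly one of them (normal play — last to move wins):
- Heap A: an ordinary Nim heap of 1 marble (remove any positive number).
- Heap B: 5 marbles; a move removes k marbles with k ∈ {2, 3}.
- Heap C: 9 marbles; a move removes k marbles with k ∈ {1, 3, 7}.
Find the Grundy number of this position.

Heap A is a plain Nim heap of size 1, so its Grundy value is 1.
Build the Grundy sequence for heap B with g(k) = mex{g(k−s) : s ∈ {2, 3}, s ≤ k}:
k:     0  1  2  3  4  5
g(k):  0  0  1  1  2  0
So g(5) = 0.
For heap C, compute g(0), g(1), … with moves {1, 3, 7}:
g(0) = mex{} = 0
g(1) = mex{0} = 1
g(2) = mex{1} = 0
g(3) = mex{0} = 1
g(4) = mex{1} = 0
g(5) = mex{0} = 1
g(6) = mex{1} = 0
g(7) = mex{0} = 1
g(8) = mex{1} = 0
g(9) = mex{0} = 1
So g(9) = 1.
By the Sprague-Grundy theorem, the Grundy value of a sum of independent games is the XOR of the component values.
Combined value = 1 XOR 0 XOR 1 = 0.

0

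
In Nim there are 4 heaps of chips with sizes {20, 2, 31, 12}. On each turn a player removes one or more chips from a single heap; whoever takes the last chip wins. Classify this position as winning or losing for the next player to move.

Winning position

Compute the nim-sum pairwise:
20 ^ 2 = 22
22 ^ 31 = 9
9 ^ 12 = 5
The nim-sum is 5 ≠ 0, so this is an N-position: the player to move can win.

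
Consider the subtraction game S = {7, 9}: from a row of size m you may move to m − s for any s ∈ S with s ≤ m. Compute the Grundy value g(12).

1

Grundy values for subtraction set {7, 9}:
k:     0  1  2  3  4  5  6  7  8  9 10 11 12
g(k):  0  0  0  0  0  0  0  1  1  1  1  1  1
So g(12) = 1.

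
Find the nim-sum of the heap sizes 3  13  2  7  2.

Write each in binary and XOR column by column:
  0011  (3)
  1101  (13)
  0010  (2)
  0111  (7)
  0010  (2)
  ----
  1001  (9)

9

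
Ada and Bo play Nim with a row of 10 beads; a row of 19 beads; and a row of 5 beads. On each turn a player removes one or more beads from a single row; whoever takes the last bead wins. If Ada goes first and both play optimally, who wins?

Bitwise XOR of the heap sizes:
  01010  (10)
  10011  (19)
  00101  (5)
  -----
  11100  (28)
The nim-sum is 28 ≠ 0, so this is an N-position: the player to move can win; Ada has a winning move.

Ada wins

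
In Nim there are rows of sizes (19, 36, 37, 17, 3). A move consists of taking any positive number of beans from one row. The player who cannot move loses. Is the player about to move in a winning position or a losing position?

Losing position

Compute the nim-sum pairwise:
19 ⊕ 36 = 55
55 ⊕ 37 = 18
18 ⊕ 17 = 3
3 ⊕ 3 = 0
The nim-sum is 0, so this is a P-position: the player to move is in a losing position under optimal play.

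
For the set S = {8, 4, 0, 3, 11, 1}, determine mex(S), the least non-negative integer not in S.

2

The values 0, 1 are all present; 2 is the first non-negative integer missing from the set.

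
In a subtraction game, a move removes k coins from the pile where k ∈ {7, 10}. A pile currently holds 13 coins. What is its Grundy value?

Compute g(0), g(1), … for moves {7, 10}:
g(0) = mex{} = 0
g(1) = mex{} = 0
g(2) = mex{} = 0
g(3) = mex{} = 0
g(4) = mex{} = 0
g(5) = mex{} = 0
g(6) = mex{} = 0
g(7) = mex{0} = 1
g(8) = mex{0} = 1
g(9) = mex{0} = 1
g(10) = mex{0} = 1
g(11) = mex{0} = 1
g(12) = mex{0} = 1
g(13) = mex{0} = 1
So g(13) = 1.

1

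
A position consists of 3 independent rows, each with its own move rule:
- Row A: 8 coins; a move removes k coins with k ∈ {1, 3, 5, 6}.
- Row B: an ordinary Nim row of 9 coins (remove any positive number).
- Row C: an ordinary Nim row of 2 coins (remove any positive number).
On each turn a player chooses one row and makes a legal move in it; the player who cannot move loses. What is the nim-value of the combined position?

9

Grundy values for row A (subtraction set {1, 3, 5, 6}):
g(0) = mex{} = 0
g(1) = mex{0} = 1
g(2) = mex{1} = 0
g(3) = mex{0} = 1
g(4) = mex{1} = 0
g(5) = mex{0} = 1
g(6) = mex{0,1} = 2
g(7) = mex{0,1,2} = 3
g(8) = mex{0,1,3} = 2
So g(8) = 2.
Row B is a plain Nim row of size 9, so its Grundy value is 9.
Row C is a plain Nim row of size 2, so its Grundy value is 2.
The value of a disjunctive sum is the nim-sum of the parts.
Combined value = 2 ⊕ 9 ⊕ 2 = 9.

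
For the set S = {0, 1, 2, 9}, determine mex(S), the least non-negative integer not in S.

The values 0, 1, 2 are all present; 3 is the first non-negative integer missing from the set.

3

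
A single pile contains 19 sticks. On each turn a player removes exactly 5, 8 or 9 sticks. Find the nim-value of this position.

Grundy values for subtraction set {5, 8, 9}:
k:     0  1  2  3  4  5  6  7  8  9 10 11 12 13 14 15 16 17 18 19
g(k):  0  0  0  0  0  1  1  1  1  1  2  2  2  2  0  0  0  0  0  1
So g(19) = 1.

1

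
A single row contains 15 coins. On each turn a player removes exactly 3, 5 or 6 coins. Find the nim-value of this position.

Build the Grundy sequence with g(k) = mex{g(k−s) : s ∈ {3, 5, 6}, s ≤ k}:
k:     0  1  2  3  4  5  6  7  8  9 10 11 12 13 14 15
g(k):  0  0  0  1  1  1  2  2  2  0  0  0  1  1  1  2
So g(15) = 2.

2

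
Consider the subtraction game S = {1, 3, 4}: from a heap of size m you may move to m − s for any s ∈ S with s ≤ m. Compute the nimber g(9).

Build the Grundy sequence with g(k) = mex{g(k−s) : s ∈ {1, 3, 4}, s ≤ k}:
g(0) = mex{} = 0
g(1) = mex{0} = 1
g(2) = mex{1} = 0
g(3) = mex{0} = 1
g(4) = mex{0,1} = 2
g(5) = mex{0,1,2} = 3
g(6) = mex{0,1,3} = 2
g(7) = mex{1,2} = 0
g(8) = mex{0,2,3} = 1
g(9) = mex{1,2,3} = 0
So g(9) = 0.

0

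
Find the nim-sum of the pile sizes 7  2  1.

Bitwise XOR of the heap sizes:
  111  (7)
  010  (2)
  001  (1)
  ---
  100  (4)

4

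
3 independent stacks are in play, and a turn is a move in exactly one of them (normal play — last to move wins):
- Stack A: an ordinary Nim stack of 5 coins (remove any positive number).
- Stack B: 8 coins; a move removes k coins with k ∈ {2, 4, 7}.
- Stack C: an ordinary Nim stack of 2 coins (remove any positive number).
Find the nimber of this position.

6

Stack A is a plain Nim stack of size 5, so its Grundy value is 5.
For stack B, compute g(0), g(1), … with moves {2, 4, 7}:
g(0) = mex{} = 0
g(1) = mex{} = 0
g(2) = mex{0} = 1
g(3) = mex{0} = 1
g(4) = mex{0,1} = 2
g(5) = mex{0,1} = 2
g(6) = mex{1,2} = 0
g(7) = mex{0,1,2} = 3
g(8) = mex{0,2} = 1
So g(8) = 1.
Stack C is a plain Nim stack of size 2, so its Grundy value is 2.
By the Sprague-Grundy theorem, the Grundy value of a sum of independent games is the XOR of the component values.
Combined value = 5 XOR 1 XOR 2 = 6.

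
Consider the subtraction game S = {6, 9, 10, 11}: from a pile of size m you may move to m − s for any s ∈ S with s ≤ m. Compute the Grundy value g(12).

2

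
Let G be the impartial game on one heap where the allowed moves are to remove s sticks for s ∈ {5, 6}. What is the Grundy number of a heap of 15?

Compute g(0), g(1), … for moves {5, 6}:
k:     0  1  2  3  4  5  6  7  8  9 10 11 12 13 14 15
g(k):  0  0  0  0  0  1  1  1  1  1  2  0  0  0  0  0
So g(15) = 0.

0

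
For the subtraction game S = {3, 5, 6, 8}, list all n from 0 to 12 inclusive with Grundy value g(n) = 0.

0, 1, 2, 11, 12

Compute g(0), g(1), … for moves {3, 5, 6, 8}:
g(0) = mex{} = 0
g(1) = mex{} = 0
g(2) = mex{} = 0
g(3) = mex{0} = 1
g(4) = mex{0} = 1
g(5) = mex{0} = 1
g(6) = mex{0,1} = 2
g(7) = mex{0,1} = 2
g(8) = mex{0,1} = 2
g(9) = mex{0,1,2} = 3
g(10) = mex{0,1,2} = 3
g(11) = mex{1,2} = 0
g(12) = mex{1,2,3} = 0
The P-positions (g = 0) in 0..12 are 0, 1, 2, 11, 12.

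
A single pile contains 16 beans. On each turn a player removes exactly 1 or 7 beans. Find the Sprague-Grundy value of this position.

0

Build the Grundy sequence with g(k) = mex{g(k−s) : s ∈ {1, 7}, s ≤ k}:
k:     0  1  2  3  4  5  6  7  8  9 10 11 12 13 14 15 16
g(k):  0  1  0  1  0  1  0  1  0  1  0  1  0  1  0  1  0
So g(16) = 0.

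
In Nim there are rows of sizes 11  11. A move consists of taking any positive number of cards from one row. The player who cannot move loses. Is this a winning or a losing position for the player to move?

Compute the nim-sum pairwise:
11 ^ 11 = 0
The nim-sum is 0, so this is a P-position: the player to move is in a losing position under optimal play.

Losing position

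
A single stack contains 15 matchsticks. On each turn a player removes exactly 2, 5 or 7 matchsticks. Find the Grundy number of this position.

Grundy values for subtraction set {2, 5, 7}:
k:     0  1  2  3  4  5  6  7  8  9 10 11 12 13 14 15
g(k):  0  0  1  1  0  2  1  3  2  2  0  3  1  0  0  1
So g(15) = 1.

1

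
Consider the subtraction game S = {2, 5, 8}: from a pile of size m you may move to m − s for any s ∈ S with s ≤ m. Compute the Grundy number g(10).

0

Grundy values for subtraction set {2, 5, 8}:
k:     0  1  2  3  4  5  6  7  8  9 10
g(k):  0  0  1  1  0  2  1  0  2  1  0
So g(10) = 0.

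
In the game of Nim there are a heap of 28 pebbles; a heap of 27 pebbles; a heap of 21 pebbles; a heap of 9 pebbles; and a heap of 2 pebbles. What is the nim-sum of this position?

25

Write each in binary and XOR column by column:
  11100  (28)
  11011  (27)
  10101  (21)
  01001  (9)
  00010  (2)
  -----
  11001  (25)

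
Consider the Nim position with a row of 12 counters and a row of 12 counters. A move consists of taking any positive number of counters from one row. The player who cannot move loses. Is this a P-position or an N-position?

In binary:
  1100  (12)
  1100  (12)
  ----
  0000  (0)
The nim-sum is 0, so this is a P-position: the player to move is in a losing position under optimal play.

P-position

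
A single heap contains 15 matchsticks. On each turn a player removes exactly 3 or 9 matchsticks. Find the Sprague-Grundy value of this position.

Compute g(0), g(1), … for moves {3, 9}:
k:     0  1  2  3  4  5  6  7  8  9 10 11 12 13 14 15
g(k):  0  0  0  1  1  1  0  0  0  1  1  1  0  0  0  1
So g(15) = 1.

1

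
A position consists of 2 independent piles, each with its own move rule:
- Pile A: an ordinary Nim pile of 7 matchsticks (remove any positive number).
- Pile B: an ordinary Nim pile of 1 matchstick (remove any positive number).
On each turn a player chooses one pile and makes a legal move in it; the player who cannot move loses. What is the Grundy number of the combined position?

6

Pile A is a plain Nim pile of size 7, so its Grundy value is 7.
Pile B is a plain Nim pile of size 1, so its Grundy value is 1.
By the Sprague-Grundy theorem, the Grundy value of a sum of independent games is the XOR of the component values.
Combined value = 7 XOR 1 = 6.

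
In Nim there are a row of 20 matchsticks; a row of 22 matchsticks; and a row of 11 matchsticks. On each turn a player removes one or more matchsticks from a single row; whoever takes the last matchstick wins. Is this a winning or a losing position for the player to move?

Nim-sum: 20 ⊕ 22 ⊕ 11 = 9.
The nim-sum is 9 ≠ 0, so this is an N-position: the player to move can win.

Winning position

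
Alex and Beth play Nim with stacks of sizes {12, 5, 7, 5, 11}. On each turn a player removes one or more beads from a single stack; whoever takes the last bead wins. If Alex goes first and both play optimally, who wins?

Beth wins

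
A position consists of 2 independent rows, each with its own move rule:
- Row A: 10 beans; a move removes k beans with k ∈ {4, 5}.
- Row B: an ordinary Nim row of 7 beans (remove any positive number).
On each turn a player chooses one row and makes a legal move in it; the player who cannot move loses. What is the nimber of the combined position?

7

For row A, compute g(0), g(1), … with moves {4, 5}:
k:     0  1  2  3  4  5  6  7  8  9 10
g(k):  0  0  0  0  1  1  1  1  2  0  0
So g(10) = 0.
Row B is a plain Nim row of size 7, so its Grundy value is 7.
By the Sprague-Grundy theorem, the Grundy value of a sum of independent games is the XOR of the component values.
Combined value = 0 ⊕ 7 = 7.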